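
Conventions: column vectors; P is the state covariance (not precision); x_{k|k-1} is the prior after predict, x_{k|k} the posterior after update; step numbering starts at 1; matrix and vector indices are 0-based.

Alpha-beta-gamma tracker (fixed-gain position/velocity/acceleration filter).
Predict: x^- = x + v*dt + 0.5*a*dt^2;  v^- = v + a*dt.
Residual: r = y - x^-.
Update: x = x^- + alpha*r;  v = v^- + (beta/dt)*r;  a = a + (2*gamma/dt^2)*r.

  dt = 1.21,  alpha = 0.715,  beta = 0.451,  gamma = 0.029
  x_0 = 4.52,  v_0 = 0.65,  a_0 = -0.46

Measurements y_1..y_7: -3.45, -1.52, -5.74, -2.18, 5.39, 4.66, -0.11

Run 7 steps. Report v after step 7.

step 1: x_pred=4.9698  r=-8.4198  x^+=-1.0504  v^+=-3.0449  a^+=-0.7935
step 2: x_pred=-5.3156  r=3.7956  x^+=-2.6017  v^+=-2.5903  a^+=-0.6432
step 3: x_pred=-6.2069  r=0.4669  x^+=-5.8731  v^+=-3.1946  a^+=-0.6247
step 4: x_pred=-10.1958  r=8.0158  x^+=-4.4645  v^+=-0.9627  a^+=-0.3071
step 5: x_pred=-5.8543  r=11.2443  x^+=2.1854  v^+=2.8567  a^+=0.1383
step 6: x_pred=5.7432  r=-1.0832  x^+=4.9687  v^+=2.6203  a^+=0.0954
step 7: x_pred=8.2091  r=-8.3191  x^+=2.2609  v^+=-0.3651  a^+=-0.2342

v_post = -0.3651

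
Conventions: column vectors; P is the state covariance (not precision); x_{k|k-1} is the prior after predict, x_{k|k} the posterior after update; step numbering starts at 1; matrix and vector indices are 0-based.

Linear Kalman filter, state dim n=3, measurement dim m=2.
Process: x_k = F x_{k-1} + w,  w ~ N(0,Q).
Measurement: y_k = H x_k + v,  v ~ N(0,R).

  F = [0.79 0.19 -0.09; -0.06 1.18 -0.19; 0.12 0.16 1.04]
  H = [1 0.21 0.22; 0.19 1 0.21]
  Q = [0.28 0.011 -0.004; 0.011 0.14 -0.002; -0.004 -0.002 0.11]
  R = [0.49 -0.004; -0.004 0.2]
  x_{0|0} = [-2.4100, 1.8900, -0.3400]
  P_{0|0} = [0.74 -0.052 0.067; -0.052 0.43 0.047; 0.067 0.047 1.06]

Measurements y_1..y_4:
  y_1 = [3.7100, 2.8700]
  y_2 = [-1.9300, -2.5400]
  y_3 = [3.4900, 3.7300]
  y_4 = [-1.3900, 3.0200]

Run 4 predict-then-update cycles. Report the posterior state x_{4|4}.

x_post = [-0.0836, 2.5206, 0.6838]

step 1: x^-=[-1.5142, 2.4394, -0.3404]  P^-=[0.7392 0.0262 0.0352; 0.0262 0.7675 -0.0919; 0.0352 -0.0919 1.3085]  S=[1.3444 0.3699; 0.3699 1.0260]  K=[0.5695 -0.0357; -0.0862 0.7651; 0.1944 0.1147]  nu=[4.7868, 0.7898]  x^+=[1.1838, 2.6311, 0.6807]  P^+=[0.3169 -0.0421 -0.1310; -0.0421 0.2056 -0.2108; -0.1310 -0.2108 1.2277]
step 2: x^-=[1.3738, 2.9043, 1.2710]  P^-=[0.5083 0.0733 -0.2338; 0.0733 0.5693 -0.4547; -0.2338 -0.4547 1.3433]  S=[0.9744 0.1714; 0.1714 0.6651]  K=[0.4743 0.0593; -0.0354 0.7424; 0.0239 -0.3325]  nu=[-4.1934, -5.9723]  x^+=[-0.9693, -1.3812, 3.1566]  P^+=[0.2772 0.0003 -0.2049; 0.0003 0.2105 -0.2948; -0.2049 -0.2948 1.2719]
step 3: x^-=[-1.3122, -2.1714, 2.9455]  P^-=[0.5102 0.1387 -0.3105; 0.1387 0.6074 -0.5509; -0.3105 -0.5509 1.3459]  S=[0.9629 0.2032; 0.2032 0.6818]  K=[0.4657 0.1112; -0.0104 0.7630; -0.0360 -0.4692]  nu=[4.6102, 5.5322]  x^+=[1.4498, 2.0019, 0.1836]  P^+=[0.2719 0.0135 -0.2135; 0.0135 0.2136 -0.3025; -0.2135 -0.3025 1.1876]
step 4: x^-=[1.5092, 2.2403, 0.6852]  P^-=[0.5118 0.1527 -0.3094; 0.1527 0.6102 -0.5404; -0.3094 -0.5404 1.2505]  S=[0.9673 0.2173; 0.2173 0.6902]  K=[0.4645 0.1218; -0.0040 0.7629; -0.0465 -0.4731]  nu=[-3.5204, 0.3490]  x^+=[-0.0836, 2.5206, 0.6838]  P^+=[0.2682 0.0135 -0.1998; 0.0135 0.2097 -0.2842; -0.1998 -0.2842 1.0844]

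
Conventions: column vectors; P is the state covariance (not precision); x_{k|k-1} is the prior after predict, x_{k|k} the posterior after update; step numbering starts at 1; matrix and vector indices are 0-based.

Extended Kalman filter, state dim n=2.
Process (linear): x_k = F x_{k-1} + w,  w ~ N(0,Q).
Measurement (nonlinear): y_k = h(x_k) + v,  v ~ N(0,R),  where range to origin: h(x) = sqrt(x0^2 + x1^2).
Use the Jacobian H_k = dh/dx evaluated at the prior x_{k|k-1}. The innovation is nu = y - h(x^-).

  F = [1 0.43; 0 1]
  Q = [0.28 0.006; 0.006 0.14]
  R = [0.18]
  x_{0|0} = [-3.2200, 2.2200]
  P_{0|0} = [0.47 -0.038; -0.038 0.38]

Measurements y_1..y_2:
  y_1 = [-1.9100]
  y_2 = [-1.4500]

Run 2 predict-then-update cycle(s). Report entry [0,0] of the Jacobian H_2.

H_jac[0,0] = 0.9767

step 1: x^-=[-2.2654, 2.2200]  P^-=[0.7876 0.1314; 0.1314 0.5200]  H_jac=[-0.7142 0.6999]  S=[0.7051]  K=[-0.6673; 0.3831]  nu=[-5.0818]  x^+=[1.1258, 0.2734]  P^+=[0.4736 0.3116; 0.3116 0.4165]
step 2: x^-=[1.2433, 0.2734]  P^-=[1.0986 0.4968; 0.4968 0.5565]  H_jac=[0.9767 0.2147]  S=[1.4620]  K=[0.8069; 0.4136]  nu=[-2.7230]  x^+=[-0.9538, -0.8529]  P^+=[0.1468 0.0089; 0.0089 0.3064]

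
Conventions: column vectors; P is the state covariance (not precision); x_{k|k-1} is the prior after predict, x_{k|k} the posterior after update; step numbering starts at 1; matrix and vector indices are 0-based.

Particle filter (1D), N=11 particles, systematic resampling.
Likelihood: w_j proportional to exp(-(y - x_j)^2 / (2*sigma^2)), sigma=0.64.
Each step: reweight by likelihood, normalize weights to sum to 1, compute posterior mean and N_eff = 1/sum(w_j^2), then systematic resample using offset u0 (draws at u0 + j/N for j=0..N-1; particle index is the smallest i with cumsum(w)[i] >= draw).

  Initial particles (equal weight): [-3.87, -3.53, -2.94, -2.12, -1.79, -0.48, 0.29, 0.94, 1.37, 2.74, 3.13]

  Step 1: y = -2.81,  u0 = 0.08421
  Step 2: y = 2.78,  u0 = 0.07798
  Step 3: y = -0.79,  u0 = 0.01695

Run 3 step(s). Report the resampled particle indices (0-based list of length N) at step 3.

step 1: w=[0.0974, 0.2038, 0.3759, 0.2146, 0.1078, 0.0005, 0.0000, 0.0000, 0.0000, 0.0000, 0.0000]  mean=-2.8496  Neff=3.9998  idx=[0, 1, 1, 2, 2, 2, 2, 3, 3, 4, 4]
step 2: w=[0.0000, 0.0000, 0.0000, 0.0000, 0.0000, 0.0000, 0.0000, 0.0108, 0.0108, 0.4892, 0.4892]  mean=-1.7971  Neff=2.0881  idx=[9, 9, 9, 9, 9, 10, 10, 10, 10, 10, 10]
step 3: w=[0.0909, 0.0909, 0.0909, 0.0909, 0.0909, 0.0909, 0.0909, 0.0909, 0.0909, 0.0909, 0.0909]  mean=-1.7900  Neff=11.0000  idx=[0, 1, 2, 3, 4, 5, 6, 7, 8, 9, 10]

resampled_idx = [0, 1, 2, 3, 4, 5, 6, 7, 8, 9, 10]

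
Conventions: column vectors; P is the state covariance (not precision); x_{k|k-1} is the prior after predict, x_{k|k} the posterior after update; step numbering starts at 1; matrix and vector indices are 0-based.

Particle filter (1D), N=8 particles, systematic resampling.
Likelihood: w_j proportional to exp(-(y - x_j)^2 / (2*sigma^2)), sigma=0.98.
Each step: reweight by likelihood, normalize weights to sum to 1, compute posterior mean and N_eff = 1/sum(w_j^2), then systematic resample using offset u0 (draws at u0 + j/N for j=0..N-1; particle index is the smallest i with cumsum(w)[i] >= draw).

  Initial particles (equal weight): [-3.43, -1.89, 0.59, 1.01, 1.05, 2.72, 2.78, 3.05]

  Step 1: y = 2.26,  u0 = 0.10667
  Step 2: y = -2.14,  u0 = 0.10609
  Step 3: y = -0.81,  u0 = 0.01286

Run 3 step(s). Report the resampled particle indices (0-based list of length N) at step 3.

resampled_idx = [0, 1, 2, 2, 3, 4, 6, 7]

step 1: w=[0.0000, 0.0000, 0.0645, 0.1221, 0.1285, 0.2467, 0.2392, 0.1990]  mean=2.2392  Neff=5.1746  idx=[3, 4, 5, 5, 6, 6, 7, 7]
step 2: w=[0.5321, 0.4663, 0.0004, 0.0004, 0.0003, 0.0003, 0.0001, 0.0001]  mean=1.0315  Neff=1.9979  idx=[0, 0, 0, 0, 1, 1, 1, 1]
step 3: w=[0.1298, 0.1298, 0.1298, 0.1298, 0.1202, 0.1202, 0.1202, 0.1202]  mean=1.0292  Neff=7.9883  idx=[0, 1, 2, 2, 3, 4, 6, 7]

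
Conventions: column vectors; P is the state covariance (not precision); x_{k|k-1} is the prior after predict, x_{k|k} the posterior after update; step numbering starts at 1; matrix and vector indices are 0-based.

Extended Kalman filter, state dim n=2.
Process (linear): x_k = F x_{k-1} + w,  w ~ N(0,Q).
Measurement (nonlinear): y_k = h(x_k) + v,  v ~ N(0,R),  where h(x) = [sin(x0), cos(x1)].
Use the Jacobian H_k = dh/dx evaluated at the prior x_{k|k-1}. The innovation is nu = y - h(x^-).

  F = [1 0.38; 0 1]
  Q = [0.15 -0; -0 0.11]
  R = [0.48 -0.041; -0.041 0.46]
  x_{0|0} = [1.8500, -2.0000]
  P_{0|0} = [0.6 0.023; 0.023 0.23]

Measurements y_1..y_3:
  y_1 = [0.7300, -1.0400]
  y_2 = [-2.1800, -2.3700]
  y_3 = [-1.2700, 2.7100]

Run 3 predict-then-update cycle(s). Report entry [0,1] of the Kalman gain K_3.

step 1: x^-=[1.0900, -2.0000]  P^-=[0.8007 0.1104; 0.1104 0.3400]  H_jac=[0.4625 0.0000; 0.0000 0.9093]  S=[0.6513 0.0054; 0.0054 0.7411]  K=[0.5675 0.1313; 0.0749 0.4166]  nu=[-0.1566, -0.6239]  x^+=[0.9192, -2.2716]  P^+=[0.5774 0.0408; 0.0408 0.2074]
step 2: x^-=[0.0560, -2.2716]  P^-=[0.7883 0.1196; 0.1196 0.3174]  H_jac=[0.9984 0.0000; 0.0000 0.7643]  S=[1.2659 0.0503; 0.0503 0.6454]  K=[0.6181 0.0935; 0.0797 0.3696]  nu=[-2.2360, -1.7251]  x^+=[-1.4873, -3.0875]  P^+=[0.2933 0.0231; 0.0231 0.2182]
step 3: x^-=[-2.6606, -3.0875]  P^-=[0.4924 0.1060; 0.1060 0.3282]  H_jac=[-0.8865 0.0000; 0.0000 0.0541]  S=[0.8670 -0.0461; -0.0461 0.4610]  K=[-0.5055 -0.0381; -0.1070 0.0278]  nu=[-0.8073, 3.7085]  x^+=[-2.3937, -2.8979]  P^+=[0.2719 0.0592; 0.0592 0.3176]

K[0,1] = -0.0381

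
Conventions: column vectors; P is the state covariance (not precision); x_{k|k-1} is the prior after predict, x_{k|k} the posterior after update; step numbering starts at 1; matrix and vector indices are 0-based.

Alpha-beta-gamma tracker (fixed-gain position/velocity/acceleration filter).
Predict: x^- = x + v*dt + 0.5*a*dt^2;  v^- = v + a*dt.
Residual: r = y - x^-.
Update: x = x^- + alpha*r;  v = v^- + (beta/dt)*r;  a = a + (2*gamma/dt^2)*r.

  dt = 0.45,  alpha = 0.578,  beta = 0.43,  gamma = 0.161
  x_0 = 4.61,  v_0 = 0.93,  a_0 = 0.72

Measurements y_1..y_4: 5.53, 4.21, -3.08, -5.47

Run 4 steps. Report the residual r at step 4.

resid = -0.6226

step 1: x_pred=5.1014  r=0.4286  x^+=5.3491  v^+=1.6636  a^+=1.4015
step 2: x_pred=6.2396  r=-2.0296  x^+=5.0665  v^+=0.3548  a^+=-1.8258
step 3: x_pred=5.0413  r=-8.1213  x^+=0.3472  v^+=-8.2272  a^+=-14.7397
step 4: x_pred=-4.8474  r=-0.6226  x^+=-5.2073  v^+=-15.4549  a^+=-15.7297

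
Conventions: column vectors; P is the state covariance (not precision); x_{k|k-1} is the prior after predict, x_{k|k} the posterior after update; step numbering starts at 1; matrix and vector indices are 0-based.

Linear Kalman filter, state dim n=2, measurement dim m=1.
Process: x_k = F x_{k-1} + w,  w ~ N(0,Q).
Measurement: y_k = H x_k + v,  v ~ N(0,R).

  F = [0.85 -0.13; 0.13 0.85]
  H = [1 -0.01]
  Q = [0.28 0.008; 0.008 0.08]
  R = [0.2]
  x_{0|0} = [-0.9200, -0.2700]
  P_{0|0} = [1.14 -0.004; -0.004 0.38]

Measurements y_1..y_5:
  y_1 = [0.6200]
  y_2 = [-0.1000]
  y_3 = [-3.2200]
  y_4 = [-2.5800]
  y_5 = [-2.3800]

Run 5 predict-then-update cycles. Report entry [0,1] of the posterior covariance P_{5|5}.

P_post[0,1] = -0.0034

step 1: x^-=[-0.7469, -0.3491]  P^-=[1.1110 0.0892; 0.0892 0.3729]  S=[1.3092]  K=[0.8479; 0.0653]  nu=[1.3634]  x^+=[0.4091, -0.2601]  P^+=[0.1697 0.0167; 0.0167 0.3674]
step 2: x^-=[0.3816, -0.1679]  P^-=[0.4052 -0.0020; -0.0020 0.3520]  S=[0.6052]  K=[0.6695; -0.0092]  nu=[-0.4832]  x^+=[0.0581, -0.1635]  P^+=[0.1339 0.0017; 0.0017 0.3519]
step 3: x^-=[0.0706, -0.1314]  P^-=[0.3823 -0.0149; -0.0149 0.3369]  S=[0.5827]  K=[0.6564; -0.0314]  nu=[-3.2919]  x^+=[-2.0903, -0.0282]  P^+=[0.1313 -0.0029; -0.0029 0.3363]
step 4: x^-=[-1.7731, -0.2957]  P^-=[0.3812 -0.0167; -0.0167 0.3246]  S=[0.5815]  K=[0.6557; -0.0343]  nu=[-0.8099]  x^+=[-2.3042, -0.2679]  P^+=[0.1311 -0.0036; -0.0036 0.3239]
step 5: x^-=[-1.9237, -0.5273]  P^-=[0.3810 -0.0159; -0.0159 0.3154]  S=[0.5814]  K=[0.6556; -0.0327]  nu=[-0.4616]  x^+=[-2.2263, -0.5122]  P^+=[0.1311 -0.0034; -0.0034 0.3148]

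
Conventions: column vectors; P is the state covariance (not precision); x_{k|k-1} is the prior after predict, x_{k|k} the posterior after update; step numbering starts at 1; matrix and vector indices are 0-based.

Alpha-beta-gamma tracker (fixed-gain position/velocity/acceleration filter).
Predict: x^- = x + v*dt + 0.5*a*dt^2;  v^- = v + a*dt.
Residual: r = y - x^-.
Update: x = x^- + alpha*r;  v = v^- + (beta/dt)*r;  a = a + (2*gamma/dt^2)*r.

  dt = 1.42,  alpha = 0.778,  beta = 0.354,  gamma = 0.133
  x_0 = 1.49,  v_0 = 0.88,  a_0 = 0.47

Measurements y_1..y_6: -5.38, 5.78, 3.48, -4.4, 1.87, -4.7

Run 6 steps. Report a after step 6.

step 1: x_pred=3.2135  r=-8.5935  x^+=-3.4723  v^+=-0.5949  a^+=-0.6636
step 2: x_pred=-4.9861  r=10.7661  x^+=3.3899  v^+=1.1467  a^+=0.7566
step 3: x_pred=5.7810  r=-2.3010  x^+=3.9908  v^+=1.6474  a^+=0.4531
step 4: x_pred=6.7870  r=-11.1870  x^+=-1.9165  v^+=-0.4981  a^+=-1.0227
step 5: x_pred=-3.6549  r=5.5249  x^+=0.6435  v^+=-0.5730  a^+=-0.2939
step 6: x_pred=-0.4664  r=-4.2336  x^+=-3.7601  v^+=-2.0457  a^+=-0.8524

a_post = -0.8524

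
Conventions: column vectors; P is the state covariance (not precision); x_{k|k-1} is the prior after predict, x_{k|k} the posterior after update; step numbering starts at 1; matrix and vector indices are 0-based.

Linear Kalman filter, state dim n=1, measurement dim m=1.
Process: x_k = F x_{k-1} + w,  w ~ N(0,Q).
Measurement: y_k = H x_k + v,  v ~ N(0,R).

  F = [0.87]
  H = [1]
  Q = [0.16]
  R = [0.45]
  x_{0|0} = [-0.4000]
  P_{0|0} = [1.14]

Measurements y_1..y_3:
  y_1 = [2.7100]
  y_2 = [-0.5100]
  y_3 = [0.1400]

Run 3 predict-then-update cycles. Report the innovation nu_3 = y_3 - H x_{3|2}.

innov = [-0.3666]

step 1: x^-=[-0.3480]  P^-=[1.0229]  S=[1.4729]  K=[0.6945]  nu=[3.0580]  x^+=[1.7757]  P^+=[0.3125]
step 2: x^-=[1.5449]  P^-=[0.3965]  S=[0.8465]  K=[0.4684]  nu=[-2.0549]  x^+=[0.5823]  P^+=[0.2108]
step 3: x^-=[0.5066]  P^-=[0.3195]  S=[0.7695]  K=[0.4152]  nu=[-0.3666]  x^+=[0.3544]  P^+=[0.1869]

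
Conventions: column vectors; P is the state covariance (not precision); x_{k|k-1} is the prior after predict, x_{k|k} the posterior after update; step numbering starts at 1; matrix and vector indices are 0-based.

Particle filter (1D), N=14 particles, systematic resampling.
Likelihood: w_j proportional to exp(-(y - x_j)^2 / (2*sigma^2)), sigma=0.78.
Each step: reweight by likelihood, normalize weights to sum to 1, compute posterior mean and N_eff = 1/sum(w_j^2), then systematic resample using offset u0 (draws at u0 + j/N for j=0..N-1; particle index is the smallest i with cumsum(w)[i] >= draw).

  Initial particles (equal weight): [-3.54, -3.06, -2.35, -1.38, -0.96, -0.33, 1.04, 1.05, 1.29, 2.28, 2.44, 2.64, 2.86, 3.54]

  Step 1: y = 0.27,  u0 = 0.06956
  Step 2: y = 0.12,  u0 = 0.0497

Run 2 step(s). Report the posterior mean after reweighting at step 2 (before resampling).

post_mean = 0.3340

step 1: w=[0.0000, 0.0000, 0.0012, 0.0373, 0.1008, 0.2601, 0.2148, 0.2121, 0.1487, 0.0126, 0.0073, 0.0035, 0.0014, 0.0001]  mean=0.4607  Neff=5.1900  idx=[4, 5, 5, 5, 5, 6, 6, 6, 7, 7, 7, 8, 8, 11]
step 2: w=[0.0519, 0.1145, 0.1145, 0.1145, 0.1145, 0.0674, 0.0674, 0.0674, 0.0664, 0.0664, 0.0664, 0.0439, 0.0439, 0.0007]  mean=0.3340  Neff=11.6460  idx=[0, 1, 2, 2, 3, 4, 4, 5, 6, 7, 8, 9, 10, 12]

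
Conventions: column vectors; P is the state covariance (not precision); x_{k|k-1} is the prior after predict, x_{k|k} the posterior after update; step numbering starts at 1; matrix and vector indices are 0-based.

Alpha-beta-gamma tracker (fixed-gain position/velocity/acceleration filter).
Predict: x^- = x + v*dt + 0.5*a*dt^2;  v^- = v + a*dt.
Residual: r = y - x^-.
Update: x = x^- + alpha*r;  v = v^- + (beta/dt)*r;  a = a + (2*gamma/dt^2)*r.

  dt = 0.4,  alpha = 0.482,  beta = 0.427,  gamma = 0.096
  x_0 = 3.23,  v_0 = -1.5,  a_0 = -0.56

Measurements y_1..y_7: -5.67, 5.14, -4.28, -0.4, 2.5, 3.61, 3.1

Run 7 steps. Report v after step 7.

v_post = 8.6897

step 1: x_pred=2.5852  r=-8.2552  x^+=-1.3938  v^+=-10.5364  a^+=-10.4662
step 2: x_pred=-6.4457  r=11.5857  x^+=-0.8614  v^+=-2.3552  a^+=3.4366
step 3: x_pred=-1.5285  r=-2.7515  x^+=-2.8547  v^+=-3.9178  a^+=0.1348
step 4: x_pred=-4.4111  r=4.0111  x^+=-2.4777  v^+=0.4180  a^+=4.9481
step 5: x_pred=-1.9147  r=4.4147  x^+=0.2132  v^+=7.1099  a^+=10.2457
step 6: x_pred=3.8768  r=-0.2668  x^+=3.7482  v^+=10.9234  a^+=9.9256
step 7: x_pred=8.9116  r=-5.8116  x^+=6.1104  v^+=8.6897  a^+=2.9516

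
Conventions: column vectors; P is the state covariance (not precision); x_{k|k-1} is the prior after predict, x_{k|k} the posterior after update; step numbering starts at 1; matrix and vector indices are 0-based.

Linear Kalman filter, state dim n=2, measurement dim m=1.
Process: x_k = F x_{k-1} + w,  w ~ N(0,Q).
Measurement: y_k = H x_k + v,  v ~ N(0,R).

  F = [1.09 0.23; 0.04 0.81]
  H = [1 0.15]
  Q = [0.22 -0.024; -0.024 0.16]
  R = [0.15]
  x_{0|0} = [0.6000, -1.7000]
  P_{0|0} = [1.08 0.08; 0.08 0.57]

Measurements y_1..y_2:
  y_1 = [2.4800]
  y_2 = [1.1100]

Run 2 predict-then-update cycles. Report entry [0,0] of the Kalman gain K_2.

step 1: x^-=[0.2630, -1.3530]  P^-=[1.5734 0.2006; 0.2006 0.5409]  S=[1.7958]  K=[0.8929; 0.1569]  nu=[2.4200]  x^+=[2.4239, -0.9733]  P^+=[0.1416 -0.0510; -0.0510 0.4967]
step 2: x^-=[2.4181, -0.6914]  P^-=[0.3889 0.0292; 0.0292 0.4828]  S=[0.5586]  K=[0.7042; 0.1820]  nu=[-1.2044]  x^+=[1.5700, -0.9106]  P^+=[0.1120 -0.0423; -0.0423 0.4643]

K[0,0] = 0.7042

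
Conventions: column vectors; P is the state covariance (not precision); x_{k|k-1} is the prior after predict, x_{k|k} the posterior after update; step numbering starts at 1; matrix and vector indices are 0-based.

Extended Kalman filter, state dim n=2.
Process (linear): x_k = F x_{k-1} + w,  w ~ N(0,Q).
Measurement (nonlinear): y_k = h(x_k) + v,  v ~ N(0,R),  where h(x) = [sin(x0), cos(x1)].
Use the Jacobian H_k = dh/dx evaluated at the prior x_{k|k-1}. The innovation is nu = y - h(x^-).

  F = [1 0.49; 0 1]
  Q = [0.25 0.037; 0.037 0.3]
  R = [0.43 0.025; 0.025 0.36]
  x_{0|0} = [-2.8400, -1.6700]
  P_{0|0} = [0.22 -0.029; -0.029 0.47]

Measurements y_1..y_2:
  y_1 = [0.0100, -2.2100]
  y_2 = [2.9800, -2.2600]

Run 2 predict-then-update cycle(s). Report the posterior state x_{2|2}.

step 1: x^-=[-3.6583, -1.6700]  P^-=[0.5544 0.2383; 0.2383 0.7700]  H_jac=[-0.8695 0.0000; 0.0000 0.9951]  S=[0.8491 -0.1812; -0.1812 1.1224]  K=[-0.5413 0.1239; -0.1019 0.6662]  nu=[-0.4840, -2.1110]  x^+=[-3.6579, -3.0270]  P^+=[0.2641 0.0312; 0.0312 0.2385]
step 2: x^-=[-5.1411, -3.0270]  P^-=[0.6020 0.1851; 0.1851 0.5385]  H_jac=[0.4157 0.0000; 0.0000 0.1144]  S=[0.5340 0.0338; 0.0338 0.3670]  K=[0.4677 0.0146; 0.1342 0.1554]  nu=[2.0705, -1.2666]  x^+=[-4.1913, -2.9459]  P^+=[0.4847 0.1482; 0.1482 0.5186]

x_post = [-4.1913, -2.9459]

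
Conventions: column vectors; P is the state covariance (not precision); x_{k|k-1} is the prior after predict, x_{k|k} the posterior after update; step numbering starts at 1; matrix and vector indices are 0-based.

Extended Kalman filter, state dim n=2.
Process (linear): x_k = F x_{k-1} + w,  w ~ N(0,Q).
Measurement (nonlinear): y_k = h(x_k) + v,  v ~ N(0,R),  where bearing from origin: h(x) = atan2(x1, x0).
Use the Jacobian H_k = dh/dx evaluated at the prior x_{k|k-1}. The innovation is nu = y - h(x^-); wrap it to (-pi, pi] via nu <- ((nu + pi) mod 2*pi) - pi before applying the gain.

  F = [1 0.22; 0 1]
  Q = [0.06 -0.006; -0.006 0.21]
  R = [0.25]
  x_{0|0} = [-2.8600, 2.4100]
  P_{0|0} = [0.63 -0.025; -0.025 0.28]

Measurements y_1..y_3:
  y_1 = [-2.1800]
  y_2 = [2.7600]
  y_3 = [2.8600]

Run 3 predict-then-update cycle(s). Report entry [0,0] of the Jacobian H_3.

step 1: x^-=[-2.3298, 2.4100]  P^-=[0.6926 0.0306; 0.0306 0.4900]  H_jac=[-0.2145 -0.2074]  S=[0.3056]  K=[-0.5068; -0.3539]  nu=[1.7639]  x^+=[-3.2237, 1.7858]  P^+=[0.6141 -0.0242; -0.0242 0.4517]
step 2: x^-=[-2.8308, 1.7858]  P^-=[0.6853 0.0692; 0.0692 0.6617]  H_jac=[-0.1594 -0.2527]  S=[0.3152]  K=[-0.4020; -0.5654]  nu=[0.1812]  x^+=[-2.9036, 1.6833]  P^+=[0.6343 -0.0025; -0.0025 0.5609]
step 3: x^-=[-2.5333, 1.6833]  P^-=[0.7204 0.1149; 0.1149 0.7709]  H_jac=[-0.1820 -0.2738]  S=[0.3431]  K=[-0.4738; -0.6762]  nu=[0.3049]  x^+=[-2.6777, 1.4772]  P^+=[0.6434 0.0050; 0.0050 0.6140]

H_jac[0,0] = -0.1820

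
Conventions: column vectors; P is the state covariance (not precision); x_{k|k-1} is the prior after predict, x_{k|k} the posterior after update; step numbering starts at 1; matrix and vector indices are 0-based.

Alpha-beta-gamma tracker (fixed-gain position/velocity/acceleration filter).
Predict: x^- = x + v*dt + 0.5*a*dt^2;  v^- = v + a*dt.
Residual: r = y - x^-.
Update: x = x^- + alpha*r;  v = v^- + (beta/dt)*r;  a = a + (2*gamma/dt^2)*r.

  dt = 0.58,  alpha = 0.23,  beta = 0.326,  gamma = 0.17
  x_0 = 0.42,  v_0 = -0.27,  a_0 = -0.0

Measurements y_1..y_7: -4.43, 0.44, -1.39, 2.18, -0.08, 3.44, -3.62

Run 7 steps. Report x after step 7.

x_post = 9.7961

step 1: x_pred=0.2634  r=-4.6934  x^+=-0.8161  v^+=-2.9080  a^+=-4.7436
step 2: x_pred=-3.3006  r=3.7406  x^+=-2.4403  v^+=-3.5568  a^+=-0.9630
step 3: x_pred=-4.6652  r=3.2752  x^+=-3.9119  v^+=-2.2745  a^+=2.3473
step 4: x_pred=-4.8363  r=7.0163  x^+=-3.2225  v^+=3.0306  a^+=9.4387
step 5: x_pred=0.1228  r=-0.2028  x^+=0.0761  v^+=8.3910  a^+=9.2337
step 6: x_pred=6.4960  r=-3.0560  x^+=5.7932  v^+=12.0289  a^+=6.1450
step 7: x_pred=13.8035  r=-17.4235  x^+=9.7961  v^+=5.7998  a^+=-11.4650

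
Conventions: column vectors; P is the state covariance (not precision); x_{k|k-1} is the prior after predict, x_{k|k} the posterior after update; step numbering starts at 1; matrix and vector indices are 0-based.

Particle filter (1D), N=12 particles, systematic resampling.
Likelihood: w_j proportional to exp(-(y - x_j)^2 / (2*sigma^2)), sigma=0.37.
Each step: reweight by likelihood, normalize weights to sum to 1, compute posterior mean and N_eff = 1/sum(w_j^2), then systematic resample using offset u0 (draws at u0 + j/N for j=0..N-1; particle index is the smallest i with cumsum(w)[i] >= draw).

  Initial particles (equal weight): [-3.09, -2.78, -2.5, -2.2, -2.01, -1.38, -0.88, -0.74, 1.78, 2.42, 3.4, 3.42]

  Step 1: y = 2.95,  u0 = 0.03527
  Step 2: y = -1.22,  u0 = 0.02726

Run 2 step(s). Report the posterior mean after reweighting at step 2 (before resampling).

step 1: w=[0.0000, 0.0000, 0.0000, 0.0000, 0.0000, 0.0000, 0.0000, 0.0000, 0.0052, 0.2781, 0.3704, 0.3463]  mean=3.1259  Neff=2.9899  idx=[9, 9, 9, 10, 10, 10, 10, 10, 11, 11, 11, 11]
step 2: w=[0.3333, 0.3333, 0.3333, 0.0000, 0.0000, 0.0000, 0.0000, 0.0000, 0.0000, 0.0000, 0.0000, 0.0000]  mean=2.4200  Neff=3.0000  idx=[0, 0, 0, 0, 1, 1, 1, 1, 2, 2, 2, 2]

post_mean = 2.4200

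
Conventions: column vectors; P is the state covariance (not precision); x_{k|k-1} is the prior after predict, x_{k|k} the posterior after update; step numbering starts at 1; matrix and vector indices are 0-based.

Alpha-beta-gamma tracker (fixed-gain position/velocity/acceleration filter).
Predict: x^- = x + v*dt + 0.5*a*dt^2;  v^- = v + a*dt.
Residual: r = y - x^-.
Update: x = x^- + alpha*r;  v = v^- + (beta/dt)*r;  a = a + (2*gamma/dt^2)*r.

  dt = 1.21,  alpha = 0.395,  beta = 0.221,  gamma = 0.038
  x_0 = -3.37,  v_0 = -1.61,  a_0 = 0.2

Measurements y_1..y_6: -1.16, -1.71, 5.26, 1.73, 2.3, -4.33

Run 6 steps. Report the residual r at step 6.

resid = -13.8061

step 1: x_pred=-5.1717  r=4.0117  x^+=-3.5871  v^+=-0.6353  a^+=0.4082
step 2: x_pred=-4.0569  r=2.3469  x^+=-3.1299  v^+=0.2873  a^+=0.5301
step 3: x_pred=-2.3942  r=7.6542  x^+=0.6292  v^+=2.3267  a^+=0.9274
step 4: x_pred=4.1234  r=-2.3934  x^+=3.1780  v^+=3.0117  a^+=0.8031
step 5: x_pred=7.4101  r=-5.1101  x^+=5.3916  v^+=3.0502  a^+=0.5379
step 6: x_pred=9.4761  r=-13.8061  x^+=4.0227  v^+=1.1794  a^+=-0.1788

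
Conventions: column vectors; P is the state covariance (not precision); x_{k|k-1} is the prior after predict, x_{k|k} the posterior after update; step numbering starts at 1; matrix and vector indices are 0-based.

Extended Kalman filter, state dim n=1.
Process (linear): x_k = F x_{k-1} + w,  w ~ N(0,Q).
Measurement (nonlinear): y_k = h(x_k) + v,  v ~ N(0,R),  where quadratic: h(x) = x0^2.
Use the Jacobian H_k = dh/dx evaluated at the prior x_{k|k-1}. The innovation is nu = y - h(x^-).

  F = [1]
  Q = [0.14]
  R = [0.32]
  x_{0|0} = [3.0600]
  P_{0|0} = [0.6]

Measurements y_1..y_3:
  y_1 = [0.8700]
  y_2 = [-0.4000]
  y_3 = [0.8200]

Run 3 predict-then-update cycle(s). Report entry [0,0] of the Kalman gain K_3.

K[0,0] = 0.3484

step 1: x^-=[3.0600]  P^-=[0.7400]  H_jac=[6.1200]  S=[28.0363]  K=[0.1615]  nu=[-8.4936]  x^+=[1.6880]  P^+=[0.0084]
step 2: x^-=[1.6880]  P^-=[0.1484]  H_jac=[3.3760]  S=[2.0119]  K=[0.2491]  nu=[-3.2493]  x^+=[0.8786]  P^+=[0.0236]
step 3: x^-=[0.8786]  P^-=[0.1636]  H_jac=[1.7572]  S=[0.8252]  K=[0.3484]  nu=[0.0481]  x^+=[0.8953]  P^+=[0.0634]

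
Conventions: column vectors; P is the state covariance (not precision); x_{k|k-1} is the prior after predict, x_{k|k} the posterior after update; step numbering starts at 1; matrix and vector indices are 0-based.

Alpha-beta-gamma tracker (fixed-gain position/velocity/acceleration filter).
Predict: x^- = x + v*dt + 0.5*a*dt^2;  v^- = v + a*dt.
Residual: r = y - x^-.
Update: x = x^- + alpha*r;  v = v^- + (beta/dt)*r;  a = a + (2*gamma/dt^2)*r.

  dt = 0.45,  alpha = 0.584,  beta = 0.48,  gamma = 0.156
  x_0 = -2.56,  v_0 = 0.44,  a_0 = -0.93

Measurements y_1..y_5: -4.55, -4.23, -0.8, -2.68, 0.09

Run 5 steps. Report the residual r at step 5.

resid = 0.5876

step 1: x_pred=-2.4562  r=-2.0938  x^+=-3.6790  v^+=-2.2119  a^+=-4.1561
step 2: x_pred=-5.0951  r=0.8651  x^+=-4.5899  v^+=-3.1593  a^+=-2.8231
step 3: x_pred=-6.2974  r=5.4974  x^+=-3.0869  v^+=1.4342  a^+=5.6470
step 4: x_pred=-1.8698  r=-0.8102  x^+=-2.3430  v^+=3.1111  a^+=4.3987
step 5: x_pred=-0.4976  r=0.5876  x^+=-0.1544  v^+=5.7173  a^+=5.3040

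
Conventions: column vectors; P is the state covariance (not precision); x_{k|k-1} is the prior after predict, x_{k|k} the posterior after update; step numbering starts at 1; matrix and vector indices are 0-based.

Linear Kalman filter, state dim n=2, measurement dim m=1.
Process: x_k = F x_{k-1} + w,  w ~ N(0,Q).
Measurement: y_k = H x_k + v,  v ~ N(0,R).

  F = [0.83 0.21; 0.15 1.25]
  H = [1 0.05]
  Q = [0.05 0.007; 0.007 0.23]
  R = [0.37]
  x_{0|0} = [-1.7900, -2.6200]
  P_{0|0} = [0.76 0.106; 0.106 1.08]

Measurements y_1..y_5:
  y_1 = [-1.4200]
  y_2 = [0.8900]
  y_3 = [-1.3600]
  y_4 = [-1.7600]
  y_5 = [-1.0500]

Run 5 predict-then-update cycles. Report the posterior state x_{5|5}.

x_post = [-1.3617, -3.0034]

step 1: x^-=[-2.0359, -3.5435]  P^-=[0.6581 0.4984; 0.4984 1.9744]  S=[1.0829]  K=[0.6308; 0.5514]  nu=[0.7931]  x^+=[-1.5357, -3.1062]  P^+=[0.2273 0.1218; 0.1218 1.6451]
step 2: x^-=[-1.9269, -4.1131]  P^-=[0.3216 0.5973; 0.5973 2.8512]  S=[0.7584]  K=[0.4634; 0.9755]  nu=[3.0225]  x^+=[-0.5263, -1.1645]  P^+=[0.1587 0.2545; 0.2545 2.1294]
step 3: x^-=[-0.6814, -1.5346]  P^-=[0.3420 0.8578; 0.8578 3.6563]  S=[0.8069]  K=[0.4770; 1.2896]  nu=[-0.6019]  x^+=[-0.9685, -2.3108]  P^+=[0.1584 0.3614; 0.3614 2.3143]
step 4: x^-=[-1.2891, -3.0338]  P^-=[0.3872 1.0206; 1.0206 3.9852]  S=[0.8692]  K=[0.5042; 1.4034]  nu=[-0.3192]  x^+=[-1.4500, -3.4818]  P^+=[0.1663 0.4056; 0.4056 2.2732]
step 5: x^-=[-1.9347, -4.5698]  P^-=[0.4062 1.0580; 1.0580 3.9377]  S=[0.8918]  K=[0.5148; 1.4071]  nu=[1.1132]  x^+=[-1.3617, -3.0034]  P^+=[0.1699 0.4120; 0.4120 2.1719]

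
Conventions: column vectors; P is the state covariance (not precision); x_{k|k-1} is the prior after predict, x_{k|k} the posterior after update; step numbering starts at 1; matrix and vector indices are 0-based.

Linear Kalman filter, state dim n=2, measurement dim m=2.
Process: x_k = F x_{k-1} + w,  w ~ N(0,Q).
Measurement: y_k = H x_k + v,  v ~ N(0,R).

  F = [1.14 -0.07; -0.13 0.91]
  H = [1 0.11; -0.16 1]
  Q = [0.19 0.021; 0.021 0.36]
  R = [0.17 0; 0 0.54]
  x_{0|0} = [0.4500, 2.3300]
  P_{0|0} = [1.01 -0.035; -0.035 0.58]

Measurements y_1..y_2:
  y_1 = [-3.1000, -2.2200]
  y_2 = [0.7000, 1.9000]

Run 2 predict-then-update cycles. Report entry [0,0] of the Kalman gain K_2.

K[0,0] = 0.6881

step 1: x^-=[0.3499, 2.0618]  P^-=[1.5110 -0.2023; -0.2023 0.8656]  S=[1.6470 -0.3452; -0.3452 1.5091]  K=[0.8847 -0.0918; 0.0628 0.6094]  nu=[-3.6767, -4.2258]  x^+=[-2.5147, -0.7443]  P^+=[0.1532 -0.0251; -0.0251 0.3251]
step 2: x^-=[-2.8146, -0.3504]  P^-=[0.3946 -0.0487; -0.0487 0.6377]  S=[0.5616 -0.0408; -0.0408 1.2034]  K=[0.6881 -0.0696; 0.0774 0.5390]  nu=[3.5532, 1.8001]  x^+=[-0.4951, 0.8949]  P^+=[0.1190 -0.0185; -0.0185 0.2881]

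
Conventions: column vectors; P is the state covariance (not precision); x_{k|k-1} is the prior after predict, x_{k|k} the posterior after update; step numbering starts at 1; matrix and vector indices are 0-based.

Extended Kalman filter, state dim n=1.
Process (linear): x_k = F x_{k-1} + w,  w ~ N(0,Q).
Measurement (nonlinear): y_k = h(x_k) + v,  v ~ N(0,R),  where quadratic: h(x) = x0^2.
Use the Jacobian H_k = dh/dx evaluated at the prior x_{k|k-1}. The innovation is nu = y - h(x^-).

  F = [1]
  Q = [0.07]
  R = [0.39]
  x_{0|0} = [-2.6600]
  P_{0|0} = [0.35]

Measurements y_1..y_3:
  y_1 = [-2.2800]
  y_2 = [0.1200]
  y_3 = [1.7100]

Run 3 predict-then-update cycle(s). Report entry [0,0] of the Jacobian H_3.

H_jac[0,0] = -1.5492

step 1: x^-=[-2.6600]  P^-=[0.4200]  H_jac=[-5.3200]  S=[12.2770]  K=[-0.1820]  nu=[-9.3556]  x^+=[-0.9573]  P^+=[0.0133]
step 2: x^-=[-0.9573]  P^-=[0.0833]  H_jac=[-1.9146]  S=[0.6955]  K=[-0.2294]  nu=[-0.7964]  x^+=[-0.7746]  P^+=[0.0467]
step 3: x^-=[-0.7746]  P^-=[0.1167]  H_jac=[-1.5492]  S=[0.6701]  K=[-0.2698]  nu=[1.1100]  x^+=[-1.0741]  P^+=[0.0679]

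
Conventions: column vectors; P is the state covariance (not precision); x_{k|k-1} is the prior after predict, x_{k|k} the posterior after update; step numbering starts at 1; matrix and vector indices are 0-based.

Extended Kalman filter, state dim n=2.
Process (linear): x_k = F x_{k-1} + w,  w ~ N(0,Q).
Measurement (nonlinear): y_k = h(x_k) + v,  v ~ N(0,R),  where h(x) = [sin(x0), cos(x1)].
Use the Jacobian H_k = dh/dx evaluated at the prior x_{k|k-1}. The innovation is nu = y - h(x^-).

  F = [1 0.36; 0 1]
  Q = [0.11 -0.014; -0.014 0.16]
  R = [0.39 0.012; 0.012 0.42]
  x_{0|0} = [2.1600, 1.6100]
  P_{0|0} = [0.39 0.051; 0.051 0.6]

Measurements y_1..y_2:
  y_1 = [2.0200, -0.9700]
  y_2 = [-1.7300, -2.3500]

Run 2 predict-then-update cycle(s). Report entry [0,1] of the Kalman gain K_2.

K[0,1] = -0.0759

step 1: x^-=[2.7396, 1.6100]  P^-=[0.6145 0.2530; 0.2530 0.7600]  H_jac=[-0.9203 0.0000; 0.0000 -0.9992]  S=[0.9104 0.2447; 0.2447 1.1788]  K=[-0.5968 -0.0906; -0.0875 -0.6260]  nu=[1.6287, -0.9308]  x^+=[1.8519, 2.0502]  P^+=[0.2541 0.0452; 0.0452 0.2642]
step 2: x^-=[2.5900, 2.0502]  P^-=[0.4309 0.1264; 0.1264 0.4242]  H_jac=[-0.8517 0.0000; 0.0000 -0.8873]  S=[0.7026 0.1075; 0.1075 0.7539]  K=[-0.5108 -0.0759; -0.0785 -0.4880]  nu=[-2.2541, -1.8887]  x^+=[3.8846, 3.1489]  P^+=[0.2350 0.0428; 0.0428 0.2321]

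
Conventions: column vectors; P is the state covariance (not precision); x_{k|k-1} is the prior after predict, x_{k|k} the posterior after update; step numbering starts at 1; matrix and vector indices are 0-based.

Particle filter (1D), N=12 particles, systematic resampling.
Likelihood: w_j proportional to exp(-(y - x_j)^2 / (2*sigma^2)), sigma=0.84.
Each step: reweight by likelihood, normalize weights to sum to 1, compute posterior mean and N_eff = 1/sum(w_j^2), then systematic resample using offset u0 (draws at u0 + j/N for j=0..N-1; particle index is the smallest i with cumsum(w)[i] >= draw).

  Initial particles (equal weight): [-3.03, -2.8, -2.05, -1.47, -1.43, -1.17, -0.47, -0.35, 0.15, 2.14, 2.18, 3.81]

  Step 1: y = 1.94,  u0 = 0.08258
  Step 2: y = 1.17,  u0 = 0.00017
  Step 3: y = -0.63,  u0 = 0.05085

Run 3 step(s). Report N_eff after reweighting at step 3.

N_eff = 11.9296

step 1: w=[0.0000, 0.0000, 0.0000, 0.0001, 0.0001, 0.0005, 0.0075, 0.0113, 0.0478, 0.4497, 0.4441, 0.0388]  mean=2.0772  Neff=2.4785  idx=[9, 9, 9, 9, 9, 9, 10, 10, 10, 10, 10, 11]
step 2: w=[0.0931, 0.0931, 0.0931, 0.0931, 0.0931, 0.0931, 0.0880, 0.0880, 0.0880, 0.0880, 0.0880, 0.0013]  mean=2.1598  Neff=11.0199  idx=[0, 0, 1, 2, 3, 4, 5, 6, 7, 8, 9, 10]
step 3: w=[0.0887, 0.0887, 0.0887, 0.0887, 0.0887, 0.0887, 0.0887, 0.0758, 0.0758, 0.0758, 0.0758, 0.0758]  mean=2.1552  Neff=11.9296  idx=[0, 1, 2, 3, 4, 5, 6, 7, 8, 9, 10, 11]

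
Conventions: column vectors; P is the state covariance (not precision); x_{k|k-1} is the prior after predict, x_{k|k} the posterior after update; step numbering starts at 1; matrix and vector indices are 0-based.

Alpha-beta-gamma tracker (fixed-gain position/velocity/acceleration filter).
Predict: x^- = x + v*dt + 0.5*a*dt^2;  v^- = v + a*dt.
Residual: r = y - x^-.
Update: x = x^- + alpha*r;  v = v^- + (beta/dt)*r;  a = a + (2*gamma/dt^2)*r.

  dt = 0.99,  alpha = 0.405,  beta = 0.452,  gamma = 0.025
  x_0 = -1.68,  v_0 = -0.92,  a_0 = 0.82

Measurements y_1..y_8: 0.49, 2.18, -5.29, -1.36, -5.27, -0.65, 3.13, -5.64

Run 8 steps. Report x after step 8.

step 1: x_pred=-2.1890  r=2.6790  x^+=-1.1040  v^+=1.1149  a^+=0.9567
step 2: x_pred=0.4686  r=1.7114  x^+=1.1617  v^+=2.8434  a^+=1.0440
step 3: x_pred=4.4883  r=-9.7783  x^+=0.5281  v^+=-0.5875  a^+=0.5451
step 4: x_pred=0.2136  r=-1.5736  x^+=-0.4237  v^+=-0.7663  a^+=0.4649
step 5: x_pred=-0.9545  r=-4.3155  x^+=-2.7023  v^+=-2.2764  a^+=0.2447
step 6: x_pred=-4.8360  r=4.1860  x^+=-3.1406  v^+=-0.1229  a^+=0.4582
step 7: x_pred=-3.0378  r=6.1678  x^+=-0.5398  v^+=3.1467  a^+=0.7729
step 8: x_pred=2.9542  r=-8.5942  x^+=-0.5265  v^+=-0.0119  a^+=0.3345

x_post = -0.5265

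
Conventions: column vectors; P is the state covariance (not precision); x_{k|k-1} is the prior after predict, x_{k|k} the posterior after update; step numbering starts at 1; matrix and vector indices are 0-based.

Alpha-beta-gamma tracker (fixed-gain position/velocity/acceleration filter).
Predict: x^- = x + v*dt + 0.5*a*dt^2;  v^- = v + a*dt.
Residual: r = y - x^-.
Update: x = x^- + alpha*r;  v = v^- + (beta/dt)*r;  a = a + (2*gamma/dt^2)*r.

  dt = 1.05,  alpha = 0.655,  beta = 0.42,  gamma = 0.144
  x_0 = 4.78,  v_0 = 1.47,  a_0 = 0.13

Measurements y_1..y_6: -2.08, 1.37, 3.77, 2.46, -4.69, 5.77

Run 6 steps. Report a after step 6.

step 1: x_pred=6.3952  r=-8.4752  x^+=0.8439  v^+=-1.7836  a^+=-2.0839
step 2: x_pred=-2.1776  r=3.5476  x^+=0.1461  v^+=-2.5527  a^+=-1.1572
step 3: x_pred=-3.1721  r=6.9421  x^+=1.3750  v^+=-0.9909  a^+=0.6562
step 4: x_pred=0.6963  r=1.7637  x^+=1.8515  v^+=0.4037  a^+=1.1170
step 5: x_pred=2.8911  r=-7.5811  x^+=-2.0745  v^+=-1.4560  a^+=-0.8634
step 6: x_pred=-4.0792  r=9.8492  x^+=2.3720  v^+=1.5772  a^+=1.7095

a_post = 1.7095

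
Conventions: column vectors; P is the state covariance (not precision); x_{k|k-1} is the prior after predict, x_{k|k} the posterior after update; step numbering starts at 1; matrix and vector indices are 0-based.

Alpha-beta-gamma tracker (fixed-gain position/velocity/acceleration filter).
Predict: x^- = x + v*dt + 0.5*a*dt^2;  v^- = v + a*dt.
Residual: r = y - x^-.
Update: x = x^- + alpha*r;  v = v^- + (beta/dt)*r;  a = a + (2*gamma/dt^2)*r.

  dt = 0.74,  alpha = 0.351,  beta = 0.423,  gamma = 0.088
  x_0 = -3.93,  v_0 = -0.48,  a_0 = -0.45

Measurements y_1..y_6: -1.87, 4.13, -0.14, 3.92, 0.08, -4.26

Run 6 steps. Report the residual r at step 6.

step 1: x_pred=-4.4084  r=2.5384  x^+=-3.5174  v^+=0.6380  a^+=0.3659
step 2: x_pred=-2.9451  r=7.0751  x^+=-0.4618  v^+=4.9530  a^+=2.6398
step 3: x_pred=3.9263  r=-4.0663  x^+=2.4990  v^+=4.5821  a^+=1.3329
step 4: x_pred=6.2547  r=-2.3347  x^+=5.4352  v^+=4.2339  a^+=0.5825
step 5: x_pred=8.7278  r=-8.6478  x^+=5.6924  v^+=-0.2783  a^+=-2.1969
step 6: x_pred=4.8850  r=-9.1450  x^+=1.6751  v^+=-7.1315  a^+=-5.1361

resid = -9.1450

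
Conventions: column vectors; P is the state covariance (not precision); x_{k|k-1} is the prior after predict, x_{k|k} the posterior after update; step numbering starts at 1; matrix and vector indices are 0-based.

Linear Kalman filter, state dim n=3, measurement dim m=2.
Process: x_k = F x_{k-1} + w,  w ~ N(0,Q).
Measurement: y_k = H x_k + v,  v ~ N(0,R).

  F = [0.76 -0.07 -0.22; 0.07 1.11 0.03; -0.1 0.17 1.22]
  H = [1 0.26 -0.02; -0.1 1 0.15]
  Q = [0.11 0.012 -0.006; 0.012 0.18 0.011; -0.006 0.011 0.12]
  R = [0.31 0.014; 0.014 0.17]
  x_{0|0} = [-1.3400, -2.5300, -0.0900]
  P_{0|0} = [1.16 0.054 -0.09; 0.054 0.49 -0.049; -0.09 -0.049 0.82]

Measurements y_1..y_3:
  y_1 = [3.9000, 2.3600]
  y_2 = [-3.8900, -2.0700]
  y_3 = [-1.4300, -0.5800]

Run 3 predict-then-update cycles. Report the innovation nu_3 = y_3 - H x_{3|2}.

innov = [-0.1614, 0.3875]

step 1: x^-=[-0.8215, -2.9048, -0.4059]  P^-=[0.8449 0.0869 -0.3921; 0.0869 0.7949 0.0460; -0.3921 0.0460 1.3660]  S=[1.2696 0.1580; 0.1580 1.0123]  K=[0.7102 -0.1666; 0.1356 0.7623; -0.3637 0.3434]  nu=[5.4686, 5.2435]  x^+=[2.1889, 1.8343, -0.5944]  P^+=[0.2138 0.0112 -0.0544; 0.0112 0.1506 -0.1199; -0.0544 -0.1199 1.1182]
step 2: x^-=[1.6660, 2.1714, -0.6322]  P^-=[0.3017 0.0428 -0.3596; 0.0428 0.3611 -0.0897; -0.3596 -0.0897 1.7540]  S=[0.6744 0.0578; 0.0578 0.5489]  K=[0.4853 -0.1264; 0.1531 0.6095; -0.6584 0.4507]  nu=[-6.1332, -3.9800]  x^+=[-0.8079, -1.1933, 1.6123]  P^+=[0.1412 0.0190 -0.1303; 0.0190 0.1306 -0.1533; -0.1303 -0.1533 1.3845]
step 3: x^-=[-0.8852, -1.3328, 1.8449]  P^-=[0.2960 0.0529 -0.4921; 0.0529 0.3351 -0.1357; -0.4921 -0.1357 2.1534]  S=[0.6781 0.0392; 0.0392 0.5200]  K=[0.4790 -0.1332; 0.1769 0.5818; -0.8713 0.5207]  nu=[-0.1614, 0.3875]  x^+=[-1.0141, -1.1359, 2.1873]  P^+=[0.1362 0.0258 -0.1873; 0.0258 0.1298 -0.1724; -0.1873 -0.1724 1.5332]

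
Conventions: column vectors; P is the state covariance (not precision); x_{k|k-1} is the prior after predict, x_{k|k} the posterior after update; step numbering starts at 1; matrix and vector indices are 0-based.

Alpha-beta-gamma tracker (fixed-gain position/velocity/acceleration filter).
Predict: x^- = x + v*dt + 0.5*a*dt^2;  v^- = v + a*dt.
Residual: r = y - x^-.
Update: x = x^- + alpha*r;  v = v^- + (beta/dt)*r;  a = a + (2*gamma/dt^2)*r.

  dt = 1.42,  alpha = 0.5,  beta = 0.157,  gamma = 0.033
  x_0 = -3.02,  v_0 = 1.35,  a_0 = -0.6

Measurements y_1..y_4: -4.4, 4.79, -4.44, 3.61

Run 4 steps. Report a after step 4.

a_post = -0.3284

step 1: x_pred=-1.7079  r=-2.6921  x^+=-3.0540  v^+=0.2004  a^+=-0.6881
step 2: x_pred=-3.4632  r=8.2532  x^+=0.6634  v^+=0.1357  a^+=-0.4180
step 3: x_pred=0.4347  r=-4.8747  x^+=-2.0026  v^+=-0.9968  a^+=-0.5775
step 4: x_pred=-4.0003  r=7.6103  x^+=-0.1952  v^+=-0.9754  a^+=-0.3284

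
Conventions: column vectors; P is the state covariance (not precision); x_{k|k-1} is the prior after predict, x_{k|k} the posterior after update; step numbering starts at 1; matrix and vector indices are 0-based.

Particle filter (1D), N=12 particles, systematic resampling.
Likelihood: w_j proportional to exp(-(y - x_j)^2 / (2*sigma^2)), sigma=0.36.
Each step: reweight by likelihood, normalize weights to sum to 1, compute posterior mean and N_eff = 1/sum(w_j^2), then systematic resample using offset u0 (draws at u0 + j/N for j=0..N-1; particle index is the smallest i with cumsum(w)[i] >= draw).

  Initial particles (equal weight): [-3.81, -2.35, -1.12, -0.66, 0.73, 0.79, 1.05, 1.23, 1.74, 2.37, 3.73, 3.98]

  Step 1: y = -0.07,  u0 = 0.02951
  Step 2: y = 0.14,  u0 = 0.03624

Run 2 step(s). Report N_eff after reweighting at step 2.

step 1: w=[0.0000, 0.0000, 0.0333, 0.6114, 0.1983, 0.1350, 0.0185, 0.0035, 0.0000, 0.0000, 0.0000, 0.0000]  mean=-0.1657  Neff=2.3102  idx=[2, 3, 3, 3, 3, 3, 3, 3, 4, 4, 5, 5]
step 2: w=[0.0014, 0.0561, 0.0561, 0.0561, 0.0561, 0.0561, 0.0561, 0.0561, 0.1730, 0.1730, 0.1299, 0.1299]  mean=0.1969  Neff=8.6470  idx=[1, 3, 4, 6, 7, 8, 8, 9, 9, 10, 10, 11]

N_eff = 8.6470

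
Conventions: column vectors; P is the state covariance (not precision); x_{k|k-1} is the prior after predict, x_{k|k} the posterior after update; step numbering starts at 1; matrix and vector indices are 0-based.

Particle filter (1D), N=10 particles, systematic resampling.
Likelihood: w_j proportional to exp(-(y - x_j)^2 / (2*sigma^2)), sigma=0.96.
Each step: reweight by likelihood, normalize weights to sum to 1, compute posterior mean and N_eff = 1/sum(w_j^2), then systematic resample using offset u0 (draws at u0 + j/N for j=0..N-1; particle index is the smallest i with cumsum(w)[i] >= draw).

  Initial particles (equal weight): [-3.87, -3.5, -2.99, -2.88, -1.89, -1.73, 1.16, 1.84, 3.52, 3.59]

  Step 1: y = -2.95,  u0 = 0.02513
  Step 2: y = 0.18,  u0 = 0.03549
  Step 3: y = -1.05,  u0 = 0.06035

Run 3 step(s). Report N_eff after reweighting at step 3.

step 1: w=[0.1414, 0.1900, 0.2237, 0.2233, 0.1217, 0.0998, 0.0000, 0.0000, 0.0000, 0.0000]  mean=-2.9270  Neff=5.5315  idx=[0, 0, 1, 1, 2, 2, 3, 3, 4, 5]
step 2: w=[0.0005, 0.0005, 0.0025, 0.0025, 0.0166, 0.0166, 0.0241, 0.0241, 0.3783, 0.5344]  mean=-1.8987  Neff=2.3234  idx=[5, 8, 8, 8, 8, 9, 9, 9, 9, 9]
step 3: w=[0.0192, 0.1011, 0.1011, 0.1011, 0.1011, 0.1153, 0.1153, 0.1153, 0.1153, 0.1153]  mean=-1.8189  Neff=9.2851  idx=[1, 2, 3, 4, 5, 6, 7, 7, 8, 9]

N_eff = 9.2851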